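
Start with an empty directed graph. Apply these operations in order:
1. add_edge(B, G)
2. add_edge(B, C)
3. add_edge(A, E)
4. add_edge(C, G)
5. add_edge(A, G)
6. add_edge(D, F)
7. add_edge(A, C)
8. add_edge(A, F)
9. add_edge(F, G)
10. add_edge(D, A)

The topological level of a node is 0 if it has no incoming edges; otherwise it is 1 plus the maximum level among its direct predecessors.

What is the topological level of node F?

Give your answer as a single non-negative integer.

Op 1: add_edge(B, G). Edges now: 1
Op 2: add_edge(B, C). Edges now: 2
Op 3: add_edge(A, E). Edges now: 3
Op 4: add_edge(C, G). Edges now: 4
Op 5: add_edge(A, G). Edges now: 5
Op 6: add_edge(D, F). Edges now: 6
Op 7: add_edge(A, C). Edges now: 7
Op 8: add_edge(A, F). Edges now: 8
Op 9: add_edge(F, G). Edges now: 9
Op 10: add_edge(D, A). Edges now: 10
Compute levels (Kahn BFS):
  sources (in-degree 0): B, D
  process B: level=0
    B->C: in-degree(C)=1, level(C)>=1
    B->G: in-degree(G)=3, level(G)>=1
  process D: level=0
    D->A: in-degree(A)=0, level(A)=1, enqueue
    D->F: in-degree(F)=1, level(F)>=1
  process A: level=1
    A->C: in-degree(C)=0, level(C)=2, enqueue
    A->E: in-degree(E)=0, level(E)=2, enqueue
    A->F: in-degree(F)=0, level(F)=2, enqueue
    A->G: in-degree(G)=2, level(G)>=2
  process C: level=2
    C->G: in-degree(G)=1, level(G)>=3
  process E: level=2
  process F: level=2
    F->G: in-degree(G)=0, level(G)=3, enqueue
  process G: level=3
All levels: A:1, B:0, C:2, D:0, E:2, F:2, G:3
level(F) = 2

Answer: 2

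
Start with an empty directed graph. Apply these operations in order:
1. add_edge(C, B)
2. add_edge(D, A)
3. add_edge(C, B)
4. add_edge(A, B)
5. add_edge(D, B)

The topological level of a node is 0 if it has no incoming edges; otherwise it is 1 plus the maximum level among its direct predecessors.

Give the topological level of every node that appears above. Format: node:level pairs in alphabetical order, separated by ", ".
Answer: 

Answer: A:1, B:2, C:0, D:0

Derivation:
Op 1: add_edge(C, B). Edges now: 1
Op 2: add_edge(D, A). Edges now: 2
Op 3: add_edge(C, B) (duplicate, no change). Edges now: 2
Op 4: add_edge(A, B). Edges now: 3
Op 5: add_edge(D, B). Edges now: 4
Compute levels (Kahn BFS):
  sources (in-degree 0): C, D
  process C: level=0
    C->B: in-degree(B)=2, level(B)>=1
  process D: level=0
    D->A: in-degree(A)=0, level(A)=1, enqueue
    D->B: in-degree(B)=1, level(B)>=1
  process A: level=1
    A->B: in-degree(B)=0, level(B)=2, enqueue
  process B: level=2
All levels: A:1, B:2, C:0, D:0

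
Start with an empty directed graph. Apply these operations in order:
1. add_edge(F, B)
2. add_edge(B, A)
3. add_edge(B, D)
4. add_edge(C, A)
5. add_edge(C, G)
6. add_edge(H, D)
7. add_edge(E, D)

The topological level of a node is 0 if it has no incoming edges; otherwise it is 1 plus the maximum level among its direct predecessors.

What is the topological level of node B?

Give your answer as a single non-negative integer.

Op 1: add_edge(F, B). Edges now: 1
Op 2: add_edge(B, A). Edges now: 2
Op 3: add_edge(B, D). Edges now: 3
Op 4: add_edge(C, A). Edges now: 4
Op 5: add_edge(C, G). Edges now: 5
Op 6: add_edge(H, D). Edges now: 6
Op 7: add_edge(E, D). Edges now: 7
Compute levels (Kahn BFS):
  sources (in-degree 0): C, E, F, H
  process C: level=0
    C->A: in-degree(A)=1, level(A)>=1
    C->G: in-degree(G)=0, level(G)=1, enqueue
  process E: level=0
    E->D: in-degree(D)=2, level(D)>=1
  process F: level=0
    F->B: in-degree(B)=0, level(B)=1, enqueue
  process H: level=0
    H->D: in-degree(D)=1, level(D)>=1
  process G: level=1
  process B: level=1
    B->A: in-degree(A)=0, level(A)=2, enqueue
    B->D: in-degree(D)=0, level(D)=2, enqueue
  process A: level=2
  process D: level=2
All levels: A:2, B:1, C:0, D:2, E:0, F:0, G:1, H:0
level(B) = 1

Answer: 1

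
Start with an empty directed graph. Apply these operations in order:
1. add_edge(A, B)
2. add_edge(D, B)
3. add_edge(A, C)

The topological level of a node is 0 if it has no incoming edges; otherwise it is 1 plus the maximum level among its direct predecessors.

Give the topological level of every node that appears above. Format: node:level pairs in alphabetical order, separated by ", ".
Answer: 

Op 1: add_edge(A, B). Edges now: 1
Op 2: add_edge(D, B). Edges now: 2
Op 3: add_edge(A, C). Edges now: 3
Compute levels (Kahn BFS):
  sources (in-degree 0): A, D
  process A: level=0
    A->B: in-degree(B)=1, level(B)>=1
    A->C: in-degree(C)=0, level(C)=1, enqueue
  process D: level=0
    D->B: in-degree(B)=0, level(B)=1, enqueue
  process C: level=1
  process B: level=1
All levels: A:0, B:1, C:1, D:0

Answer: A:0, B:1, C:1, D:0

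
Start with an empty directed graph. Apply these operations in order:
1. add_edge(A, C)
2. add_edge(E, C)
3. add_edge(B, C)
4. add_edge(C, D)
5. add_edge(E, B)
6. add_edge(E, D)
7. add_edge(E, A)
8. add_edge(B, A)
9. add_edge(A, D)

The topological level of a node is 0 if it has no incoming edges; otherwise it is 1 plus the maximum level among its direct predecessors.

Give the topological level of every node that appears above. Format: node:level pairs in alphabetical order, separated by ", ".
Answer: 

Op 1: add_edge(A, C). Edges now: 1
Op 2: add_edge(E, C). Edges now: 2
Op 3: add_edge(B, C). Edges now: 3
Op 4: add_edge(C, D). Edges now: 4
Op 5: add_edge(E, B). Edges now: 5
Op 6: add_edge(E, D). Edges now: 6
Op 7: add_edge(E, A). Edges now: 7
Op 8: add_edge(B, A). Edges now: 8
Op 9: add_edge(A, D). Edges now: 9
Compute levels (Kahn BFS):
  sources (in-degree 0): E
  process E: level=0
    E->A: in-degree(A)=1, level(A)>=1
    E->B: in-degree(B)=0, level(B)=1, enqueue
    E->C: in-degree(C)=2, level(C)>=1
    E->D: in-degree(D)=2, level(D)>=1
  process B: level=1
    B->A: in-degree(A)=0, level(A)=2, enqueue
    B->C: in-degree(C)=1, level(C)>=2
  process A: level=2
    A->C: in-degree(C)=0, level(C)=3, enqueue
    A->D: in-degree(D)=1, level(D)>=3
  process C: level=3
    C->D: in-degree(D)=0, level(D)=4, enqueue
  process D: level=4
All levels: A:2, B:1, C:3, D:4, E:0

Answer: A:2, B:1, C:3, D:4, E:0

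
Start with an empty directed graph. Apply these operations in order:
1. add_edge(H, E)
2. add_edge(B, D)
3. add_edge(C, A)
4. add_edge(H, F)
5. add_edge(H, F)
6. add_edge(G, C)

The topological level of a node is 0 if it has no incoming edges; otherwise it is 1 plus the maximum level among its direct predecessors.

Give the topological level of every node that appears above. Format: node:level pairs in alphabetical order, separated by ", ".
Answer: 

Answer: A:2, B:0, C:1, D:1, E:1, F:1, G:0, H:0

Derivation:
Op 1: add_edge(H, E). Edges now: 1
Op 2: add_edge(B, D). Edges now: 2
Op 3: add_edge(C, A). Edges now: 3
Op 4: add_edge(H, F). Edges now: 4
Op 5: add_edge(H, F) (duplicate, no change). Edges now: 4
Op 6: add_edge(G, C). Edges now: 5
Compute levels (Kahn BFS):
  sources (in-degree 0): B, G, H
  process B: level=0
    B->D: in-degree(D)=0, level(D)=1, enqueue
  process G: level=0
    G->C: in-degree(C)=0, level(C)=1, enqueue
  process H: level=0
    H->E: in-degree(E)=0, level(E)=1, enqueue
    H->F: in-degree(F)=0, level(F)=1, enqueue
  process D: level=1
  process C: level=1
    C->A: in-degree(A)=0, level(A)=2, enqueue
  process E: level=1
  process F: level=1
  process A: level=2
All levels: A:2, B:0, C:1, D:1, E:1, F:1, G:0, H:0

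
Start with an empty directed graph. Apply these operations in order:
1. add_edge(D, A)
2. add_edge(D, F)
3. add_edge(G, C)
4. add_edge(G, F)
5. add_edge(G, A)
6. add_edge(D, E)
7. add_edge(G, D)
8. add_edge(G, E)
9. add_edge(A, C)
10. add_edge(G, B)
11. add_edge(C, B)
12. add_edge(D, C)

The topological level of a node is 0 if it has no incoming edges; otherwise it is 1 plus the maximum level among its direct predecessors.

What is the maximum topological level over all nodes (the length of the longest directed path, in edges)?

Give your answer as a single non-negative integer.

Answer: 4

Derivation:
Op 1: add_edge(D, A). Edges now: 1
Op 2: add_edge(D, F). Edges now: 2
Op 3: add_edge(G, C). Edges now: 3
Op 4: add_edge(G, F). Edges now: 4
Op 5: add_edge(G, A). Edges now: 5
Op 6: add_edge(D, E). Edges now: 6
Op 7: add_edge(G, D). Edges now: 7
Op 8: add_edge(G, E). Edges now: 8
Op 9: add_edge(A, C). Edges now: 9
Op 10: add_edge(G, B). Edges now: 10
Op 11: add_edge(C, B). Edges now: 11
Op 12: add_edge(D, C). Edges now: 12
Compute levels (Kahn BFS):
  sources (in-degree 0): G
  process G: level=0
    G->A: in-degree(A)=1, level(A)>=1
    G->B: in-degree(B)=1, level(B)>=1
    G->C: in-degree(C)=2, level(C)>=1
    G->D: in-degree(D)=0, level(D)=1, enqueue
    G->E: in-degree(E)=1, level(E)>=1
    G->F: in-degree(F)=1, level(F)>=1
  process D: level=1
    D->A: in-degree(A)=0, level(A)=2, enqueue
    D->C: in-degree(C)=1, level(C)>=2
    D->E: in-degree(E)=0, level(E)=2, enqueue
    D->F: in-degree(F)=0, level(F)=2, enqueue
  process A: level=2
    A->C: in-degree(C)=0, level(C)=3, enqueue
  process E: level=2
  process F: level=2
  process C: level=3
    C->B: in-degree(B)=0, level(B)=4, enqueue
  process B: level=4
All levels: A:2, B:4, C:3, D:1, E:2, F:2, G:0
max level = 4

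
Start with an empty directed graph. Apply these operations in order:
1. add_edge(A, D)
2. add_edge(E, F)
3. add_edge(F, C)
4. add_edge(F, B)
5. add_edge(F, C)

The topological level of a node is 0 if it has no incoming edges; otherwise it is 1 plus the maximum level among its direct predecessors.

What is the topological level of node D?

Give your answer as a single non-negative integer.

Op 1: add_edge(A, D). Edges now: 1
Op 2: add_edge(E, F). Edges now: 2
Op 3: add_edge(F, C). Edges now: 3
Op 4: add_edge(F, B). Edges now: 4
Op 5: add_edge(F, C) (duplicate, no change). Edges now: 4
Compute levels (Kahn BFS):
  sources (in-degree 0): A, E
  process A: level=0
    A->D: in-degree(D)=0, level(D)=1, enqueue
  process E: level=0
    E->F: in-degree(F)=0, level(F)=1, enqueue
  process D: level=1
  process F: level=1
    F->B: in-degree(B)=0, level(B)=2, enqueue
    F->C: in-degree(C)=0, level(C)=2, enqueue
  process B: level=2
  process C: level=2
All levels: A:0, B:2, C:2, D:1, E:0, F:1
level(D) = 1

Answer: 1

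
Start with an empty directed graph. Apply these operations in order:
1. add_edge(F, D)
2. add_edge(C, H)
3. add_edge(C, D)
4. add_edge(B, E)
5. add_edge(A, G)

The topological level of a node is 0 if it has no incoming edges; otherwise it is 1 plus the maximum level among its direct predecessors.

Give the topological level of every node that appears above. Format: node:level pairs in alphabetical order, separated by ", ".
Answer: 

Op 1: add_edge(F, D). Edges now: 1
Op 2: add_edge(C, H). Edges now: 2
Op 3: add_edge(C, D). Edges now: 3
Op 4: add_edge(B, E). Edges now: 4
Op 5: add_edge(A, G). Edges now: 5
Compute levels (Kahn BFS):
  sources (in-degree 0): A, B, C, F
  process A: level=0
    A->G: in-degree(G)=0, level(G)=1, enqueue
  process B: level=0
    B->E: in-degree(E)=0, level(E)=1, enqueue
  process C: level=0
    C->D: in-degree(D)=1, level(D)>=1
    C->H: in-degree(H)=0, level(H)=1, enqueue
  process F: level=0
    F->D: in-degree(D)=0, level(D)=1, enqueue
  process G: level=1
  process E: level=1
  process H: level=1
  process D: level=1
All levels: A:0, B:0, C:0, D:1, E:1, F:0, G:1, H:1

Answer: A:0, B:0, C:0, D:1, E:1, F:0, G:1, H:1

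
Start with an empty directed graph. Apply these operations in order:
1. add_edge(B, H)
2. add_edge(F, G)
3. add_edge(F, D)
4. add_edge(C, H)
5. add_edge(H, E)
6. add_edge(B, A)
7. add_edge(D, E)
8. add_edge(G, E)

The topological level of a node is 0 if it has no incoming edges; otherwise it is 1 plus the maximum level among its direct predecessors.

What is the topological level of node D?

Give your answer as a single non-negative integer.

Answer: 1

Derivation:
Op 1: add_edge(B, H). Edges now: 1
Op 2: add_edge(F, G). Edges now: 2
Op 3: add_edge(F, D). Edges now: 3
Op 4: add_edge(C, H). Edges now: 4
Op 5: add_edge(H, E). Edges now: 5
Op 6: add_edge(B, A). Edges now: 6
Op 7: add_edge(D, E). Edges now: 7
Op 8: add_edge(G, E). Edges now: 8
Compute levels (Kahn BFS):
  sources (in-degree 0): B, C, F
  process B: level=0
    B->A: in-degree(A)=0, level(A)=1, enqueue
    B->H: in-degree(H)=1, level(H)>=1
  process C: level=0
    C->H: in-degree(H)=0, level(H)=1, enqueue
  process F: level=0
    F->D: in-degree(D)=0, level(D)=1, enqueue
    F->G: in-degree(G)=0, level(G)=1, enqueue
  process A: level=1
  process H: level=1
    H->E: in-degree(E)=2, level(E)>=2
  process D: level=1
    D->E: in-degree(E)=1, level(E)>=2
  process G: level=1
    G->E: in-degree(E)=0, level(E)=2, enqueue
  process E: level=2
All levels: A:1, B:0, C:0, D:1, E:2, F:0, G:1, H:1
level(D) = 1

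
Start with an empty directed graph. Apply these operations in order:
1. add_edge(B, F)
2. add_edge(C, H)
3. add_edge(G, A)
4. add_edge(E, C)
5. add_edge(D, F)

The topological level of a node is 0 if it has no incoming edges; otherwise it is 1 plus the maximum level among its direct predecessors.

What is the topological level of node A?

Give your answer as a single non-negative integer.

Op 1: add_edge(B, F). Edges now: 1
Op 2: add_edge(C, H). Edges now: 2
Op 3: add_edge(G, A). Edges now: 3
Op 4: add_edge(E, C). Edges now: 4
Op 5: add_edge(D, F). Edges now: 5
Compute levels (Kahn BFS):
  sources (in-degree 0): B, D, E, G
  process B: level=0
    B->F: in-degree(F)=1, level(F)>=1
  process D: level=0
    D->F: in-degree(F)=0, level(F)=1, enqueue
  process E: level=0
    E->C: in-degree(C)=0, level(C)=1, enqueue
  process G: level=0
    G->A: in-degree(A)=0, level(A)=1, enqueue
  process F: level=1
  process C: level=1
    C->H: in-degree(H)=0, level(H)=2, enqueue
  process A: level=1
  process H: level=2
All levels: A:1, B:0, C:1, D:0, E:0, F:1, G:0, H:2
level(A) = 1

Answer: 1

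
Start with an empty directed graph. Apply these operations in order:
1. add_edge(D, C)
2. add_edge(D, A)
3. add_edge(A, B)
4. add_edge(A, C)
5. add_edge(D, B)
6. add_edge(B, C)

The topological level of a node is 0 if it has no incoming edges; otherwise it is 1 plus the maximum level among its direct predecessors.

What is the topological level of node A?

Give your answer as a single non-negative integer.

Answer: 1

Derivation:
Op 1: add_edge(D, C). Edges now: 1
Op 2: add_edge(D, A). Edges now: 2
Op 3: add_edge(A, B). Edges now: 3
Op 4: add_edge(A, C). Edges now: 4
Op 5: add_edge(D, B). Edges now: 5
Op 6: add_edge(B, C). Edges now: 6
Compute levels (Kahn BFS):
  sources (in-degree 0): D
  process D: level=0
    D->A: in-degree(A)=0, level(A)=1, enqueue
    D->B: in-degree(B)=1, level(B)>=1
    D->C: in-degree(C)=2, level(C)>=1
  process A: level=1
    A->B: in-degree(B)=0, level(B)=2, enqueue
    A->C: in-degree(C)=1, level(C)>=2
  process B: level=2
    B->C: in-degree(C)=0, level(C)=3, enqueue
  process C: level=3
All levels: A:1, B:2, C:3, D:0
level(A) = 1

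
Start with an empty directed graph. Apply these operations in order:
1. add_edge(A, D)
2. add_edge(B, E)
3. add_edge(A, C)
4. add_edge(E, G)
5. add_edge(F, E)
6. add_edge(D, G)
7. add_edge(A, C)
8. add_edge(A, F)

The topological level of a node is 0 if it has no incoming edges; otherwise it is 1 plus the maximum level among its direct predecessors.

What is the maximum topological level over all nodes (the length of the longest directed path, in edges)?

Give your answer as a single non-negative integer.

Answer: 3

Derivation:
Op 1: add_edge(A, D). Edges now: 1
Op 2: add_edge(B, E). Edges now: 2
Op 3: add_edge(A, C). Edges now: 3
Op 4: add_edge(E, G). Edges now: 4
Op 5: add_edge(F, E). Edges now: 5
Op 6: add_edge(D, G). Edges now: 6
Op 7: add_edge(A, C) (duplicate, no change). Edges now: 6
Op 8: add_edge(A, F). Edges now: 7
Compute levels (Kahn BFS):
  sources (in-degree 0): A, B
  process A: level=0
    A->C: in-degree(C)=0, level(C)=1, enqueue
    A->D: in-degree(D)=0, level(D)=1, enqueue
    A->F: in-degree(F)=0, level(F)=1, enqueue
  process B: level=0
    B->E: in-degree(E)=1, level(E)>=1
  process C: level=1
  process D: level=1
    D->G: in-degree(G)=1, level(G)>=2
  process F: level=1
    F->E: in-degree(E)=0, level(E)=2, enqueue
  process E: level=2
    E->G: in-degree(G)=0, level(G)=3, enqueue
  process G: level=3
All levels: A:0, B:0, C:1, D:1, E:2, F:1, G:3
max level = 3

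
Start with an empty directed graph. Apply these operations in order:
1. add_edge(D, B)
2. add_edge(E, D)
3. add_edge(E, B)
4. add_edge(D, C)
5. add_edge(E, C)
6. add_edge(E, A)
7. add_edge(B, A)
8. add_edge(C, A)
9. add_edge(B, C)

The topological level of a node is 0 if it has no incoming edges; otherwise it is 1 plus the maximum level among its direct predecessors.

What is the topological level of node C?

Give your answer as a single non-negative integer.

Answer: 3

Derivation:
Op 1: add_edge(D, B). Edges now: 1
Op 2: add_edge(E, D). Edges now: 2
Op 3: add_edge(E, B). Edges now: 3
Op 4: add_edge(D, C). Edges now: 4
Op 5: add_edge(E, C). Edges now: 5
Op 6: add_edge(E, A). Edges now: 6
Op 7: add_edge(B, A). Edges now: 7
Op 8: add_edge(C, A). Edges now: 8
Op 9: add_edge(B, C). Edges now: 9
Compute levels (Kahn BFS):
  sources (in-degree 0): E
  process E: level=0
    E->A: in-degree(A)=2, level(A)>=1
    E->B: in-degree(B)=1, level(B)>=1
    E->C: in-degree(C)=2, level(C)>=1
    E->D: in-degree(D)=0, level(D)=1, enqueue
  process D: level=1
    D->B: in-degree(B)=0, level(B)=2, enqueue
    D->C: in-degree(C)=1, level(C)>=2
  process B: level=2
    B->A: in-degree(A)=1, level(A)>=3
    B->C: in-degree(C)=0, level(C)=3, enqueue
  process C: level=3
    C->A: in-degree(A)=0, level(A)=4, enqueue
  process A: level=4
All levels: A:4, B:2, C:3, D:1, E:0
level(C) = 3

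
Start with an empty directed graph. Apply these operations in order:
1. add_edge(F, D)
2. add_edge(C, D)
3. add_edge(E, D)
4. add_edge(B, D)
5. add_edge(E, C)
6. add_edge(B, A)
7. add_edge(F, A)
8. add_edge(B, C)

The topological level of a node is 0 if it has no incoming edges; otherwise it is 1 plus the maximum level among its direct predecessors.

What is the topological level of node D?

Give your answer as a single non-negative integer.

Answer: 2

Derivation:
Op 1: add_edge(F, D). Edges now: 1
Op 2: add_edge(C, D). Edges now: 2
Op 3: add_edge(E, D). Edges now: 3
Op 4: add_edge(B, D). Edges now: 4
Op 5: add_edge(E, C). Edges now: 5
Op 6: add_edge(B, A). Edges now: 6
Op 7: add_edge(F, A). Edges now: 7
Op 8: add_edge(B, C). Edges now: 8
Compute levels (Kahn BFS):
  sources (in-degree 0): B, E, F
  process B: level=0
    B->A: in-degree(A)=1, level(A)>=1
    B->C: in-degree(C)=1, level(C)>=1
    B->D: in-degree(D)=3, level(D)>=1
  process E: level=0
    E->C: in-degree(C)=0, level(C)=1, enqueue
    E->D: in-degree(D)=2, level(D)>=1
  process F: level=0
    F->A: in-degree(A)=0, level(A)=1, enqueue
    F->D: in-degree(D)=1, level(D)>=1
  process C: level=1
    C->D: in-degree(D)=0, level(D)=2, enqueue
  process A: level=1
  process D: level=2
All levels: A:1, B:0, C:1, D:2, E:0, F:0
level(D) = 2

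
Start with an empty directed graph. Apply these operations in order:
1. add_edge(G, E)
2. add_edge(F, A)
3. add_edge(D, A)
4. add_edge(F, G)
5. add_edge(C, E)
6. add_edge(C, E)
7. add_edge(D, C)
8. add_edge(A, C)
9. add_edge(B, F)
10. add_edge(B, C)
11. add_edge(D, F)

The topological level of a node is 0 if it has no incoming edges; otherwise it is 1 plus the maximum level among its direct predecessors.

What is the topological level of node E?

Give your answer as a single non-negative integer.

Answer: 4

Derivation:
Op 1: add_edge(G, E). Edges now: 1
Op 2: add_edge(F, A). Edges now: 2
Op 3: add_edge(D, A). Edges now: 3
Op 4: add_edge(F, G). Edges now: 4
Op 5: add_edge(C, E). Edges now: 5
Op 6: add_edge(C, E) (duplicate, no change). Edges now: 5
Op 7: add_edge(D, C). Edges now: 6
Op 8: add_edge(A, C). Edges now: 7
Op 9: add_edge(B, F). Edges now: 8
Op 10: add_edge(B, C). Edges now: 9
Op 11: add_edge(D, F). Edges now: 10
Compute levels (Kahn BFS):
  sources (in-degree 0): B, D
  process B: level=0
    B->C: in-degree(C)=2, level(C)>=1
    B->F: in-degree(F)=1, level(F)>=1
  process D: level=0
    D->A: in-degree(A)=1, level(A)>=1
    D->C: in-degree(C)=1, level(C)>=1
    D->F: in-degree(F)=0, level(F)=1, enqueue
  process F: level=1
    F->A: in-degree(A)=0, level(A)=2, enqueue
    F->G: in-degree(G)=0, level(G)=2, enqueue
  process A: level=2
    A->C: in-degree(C)=0, level(C)=3, enqueue
  process G: level=2
    G->E: in-degree(E)=1, level(E)>=3
  process C: level=3
    C->E: in-degree(E)=0, level(E)=4, enqueue
  process E: level=4
All levels: A:2, B:0, C:3, D:0, E:4, F:1, G:2
level(E) = 4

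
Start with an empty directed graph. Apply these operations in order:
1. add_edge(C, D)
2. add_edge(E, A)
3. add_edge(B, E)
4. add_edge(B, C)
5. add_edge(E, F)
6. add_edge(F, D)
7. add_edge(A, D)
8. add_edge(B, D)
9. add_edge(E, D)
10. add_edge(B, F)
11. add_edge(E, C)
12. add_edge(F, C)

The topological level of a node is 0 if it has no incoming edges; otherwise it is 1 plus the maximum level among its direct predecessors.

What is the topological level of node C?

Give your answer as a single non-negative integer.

Op 1: add_edge(C, D). Edges now: 1
Op 2: add_edge(E, A). Edges now: 2
Op 3: add_edge(B, E). Edges now: 3
Op 4: add_edge(B, C). Edges now: 4
Op 5: add_edge(E, F). Edges now: 5
Op 6: add_edge(F, D). Edges now: 6
Op 7: add_edge(A, D). Edges now: 7
Op 8: add_edge(B, D). Edges now: 8
Op 9: add_edge(E, D). Edges now: 9
Op 10: add_edge(B, F). Edges now: 10
Op 11: add_edge(E, C). Edges now: 11
Op 12: add_edge(F, C). Edges now: 12
Compute levels (Kahn BFS):
  sources (in-degree 0): B
  process B: level=0
    B->C: in-degree(C)=2, level(C)>=1
    B->D: in-degree(D)=4, level(D)>=1
    B->E: in-degree(E)=0, level(E)=1, enqueue
    B->F: in-degree(F)=1, level(F)>=1
  process E: level=1
    E->A: in-degree(A)=0, level(A)=2, enqueue
    E->C: in-degree(C)=1, level(C)>=2
    E->D: in-degree(D)=3, level(D)>=2
    E->F: in-degree(F)=0, level(F)=2, enqueue
  process A: level=2
    A->D: in-degree(D)=2, level(D)>=3
  process F: level=2
    F->C: in-degree(C)=0, level(C)=3, enqueue
    F->D: in-degree(D)=1, level(D)>=3
  process C: level=3
    C->D: in-degree(D)=0, level(D)=4, enqueue
  process D: level=4
All levels: A:2, B:0, C:3, D:4, E:1, F:2
level(C) = 3

Answer: 3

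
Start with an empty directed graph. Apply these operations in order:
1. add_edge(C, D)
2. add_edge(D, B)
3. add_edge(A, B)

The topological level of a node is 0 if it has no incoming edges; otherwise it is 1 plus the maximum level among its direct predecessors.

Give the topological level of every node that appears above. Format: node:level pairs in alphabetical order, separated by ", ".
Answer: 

Op 1: add_edge(C, D). Edges now: 1
Op 2: add_edge(D, B). Edges now: 2
Op 3: add_edge(A, B). Edges now: 3
Compute levels (Kahn BFS):
  sources (in-degree 0): A, C
  process A: level=0
    A->B: in-degree(B)=1, level(B)>=1
  process C: level=0
    C->D: in-degree(D)=0, level(D)=1, enqueue
  process D: level=1
    D->B: in-degree(B)=0, level(B)=2, enqueue
  process B: level=2
All levels: A:0, B:2, C:0, D:1

Answer: A:0, B:2, C:0, D:1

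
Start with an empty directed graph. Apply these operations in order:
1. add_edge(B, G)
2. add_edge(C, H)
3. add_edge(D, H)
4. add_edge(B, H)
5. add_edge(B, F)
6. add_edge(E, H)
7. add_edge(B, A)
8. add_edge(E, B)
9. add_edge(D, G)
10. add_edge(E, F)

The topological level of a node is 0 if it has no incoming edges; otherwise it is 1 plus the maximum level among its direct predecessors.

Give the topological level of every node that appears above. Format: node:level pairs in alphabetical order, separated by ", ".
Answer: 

Op 1: add_edge(B, G). Edges now: 1
Op 2: add_edge(C, H). Edges now: 2
Op 3: add_edge(D, H). Edges now: 3
Op 4: add_edge(B, H). Edges now: 4
Op 5: add_edge(B, F). Edges now: 5
Op 6: add_edge(E, H). Edges now: 6
Op 7: add_edge(B, A). Edges now: 7
Op 8: add_edge(E, B). Edges now: 8
Op 9: add_edge(D, G). Edges now: 9
Op 10: add_edge(E, F). Edges now: 10
Compute levels (Kahn BFS):
  sources (in-degree 0): C, D, E
  process C: level=0
    C->H: in-degree(H)=3, level(H)>=1
  process D: level=0
    D->G: in-degree(G)=1, level(G)>=1
    D->H: in-degree(H)=2, level(H)>=1
  process E: level=0
    E->B: in-degree(B)=0, level(B)=1, enqueue
    E->F: in-degree(F)=1, level(F)>=1
    E->H: in-degree(H)=1, level(H)>=1
  process B: level=1
    B->A: in-degree(A)=0, level(A)=2, enqueue
    B->F: in-degree(F)=0, level(F)=2, enqueue
    B->G: in-degree(G)=0, level(G)=2, enqueue
    B->H: in-degree(H)=0, level(H)=2, enqueue
  process A: level=2
  process F: level=2
  process G: level=2
  process H: level=2
All levels: A:2, B:1, C:0, D:0, E:0, F:2, G:2, H:2

Answer: A:2, B:1, C:0, D:0, E:0, F:2, G:2, H:2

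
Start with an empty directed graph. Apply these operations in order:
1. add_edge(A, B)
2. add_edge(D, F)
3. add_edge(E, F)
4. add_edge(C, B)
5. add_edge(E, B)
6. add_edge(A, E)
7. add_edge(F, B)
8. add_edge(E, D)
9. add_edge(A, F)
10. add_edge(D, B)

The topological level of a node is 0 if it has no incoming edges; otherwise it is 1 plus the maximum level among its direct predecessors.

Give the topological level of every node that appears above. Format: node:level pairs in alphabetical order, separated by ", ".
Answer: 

Op 1: add_edge(A, B). Edges now: 1
Op 2: add_edge(D, F). Edges now: 2
Op 3: add_edge(E, F). Edges now: 3
Op 4: add_edge(C, B). Edges now: 4
Op 5: add_edge(E, B). Edges now: 5
Op 6: add_edge(A, E). Edges now: 6
Op 7: add_edge(F, B). Edges now: 7
Op 8: add_edge(E, D). Edges now: 8
Op 9: add_edge(A, F). Edges now: 9
Op 10: add_edge(D, B). Edges now: 10
Compute levels (Kahn BFS):
  sources (in-degree 0): A, C
  process A: level=0
    A->B: in-degree(B)=4, level(B)>=1
    A->E: in-degree(E)=0, level(E)=1, enqueue
    A->F: in-degree(F)=2, level(F)>=1
  process C: level=0
    C->B: in-degree(B)=3, level(B)>=1
  process E: level=1
    E->B: in-degree(B)=2, level(B)>=2
    E->D: in-degree(D)=0, level(D)=2, enqueue
    E->F: in-degree(F)=1, level(F)>=2
  process D: level=2
    D->B: in-degree(B)=1, level(B)>=3
    D->F: in-degree(F)=0, level(F)=3, enqueue
  process F: level=3
    F->B: in-degree(B)=0, level(B)=4, enqueue
  process B: level=4
All levels: A:0, B:4, C:0, D:2, E:1, F:3

Answer: A:0, B:4, C:0, D:2, E:1, F:3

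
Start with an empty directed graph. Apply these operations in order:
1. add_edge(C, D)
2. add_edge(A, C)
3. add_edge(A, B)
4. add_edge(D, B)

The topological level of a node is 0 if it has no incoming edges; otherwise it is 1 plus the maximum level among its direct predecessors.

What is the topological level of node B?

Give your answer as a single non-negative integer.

Op 1: add_edge(C, D). Edges now: 1
Op 2: add_edge(A, C). Edges now: 2
Op 3: add_edge(A, B). Edges now: 3
Op 4: add_edge(D, B). Edges now: 4
Compute levels (Kahn BFS):
  sources (in-degree 0): A
  process A: level=0
    A->B: in-degree(B)=1, level(B)>=1
    A->C: in-degree(C)=0, level(C)=1, enqueue
  process C: level=1
    C->D: in-degree(D)=0, level(D)=2, enqueue
  process D: level=2
    D->B: in-degree(B)=0, level(B)=3, enqueue
  process B: level=3
All levels: A:0, B:3, C:1, D:2
level(B) = 3

Answer: 3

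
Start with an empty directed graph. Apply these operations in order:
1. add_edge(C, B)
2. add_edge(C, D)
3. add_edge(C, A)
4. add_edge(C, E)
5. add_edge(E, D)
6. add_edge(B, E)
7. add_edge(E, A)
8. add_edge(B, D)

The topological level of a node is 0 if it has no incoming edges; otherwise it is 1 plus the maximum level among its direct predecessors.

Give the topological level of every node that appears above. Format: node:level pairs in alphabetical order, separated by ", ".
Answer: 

Op 1: add_edge(C, B). Edges now: 1
Op 2: add_edge(C, D). Edges now: 2
Op 3: add_edge(C, A). Edges now: 3
Op 4: add_edge(C, E). Edges now: 4
Op 5: add_edge(E, D). Edges now: 5
Op 6: add_edge(B, E). Edges now: 6
Op 7: add_edge(E, A). Edges now: 7
Op 8: add_edge(B, D). Edges now: 8
Compute levels (Kahn BFS):
  sources (in-degree 0): C
  process C: level=0
    C->A: in-degree(A)=1, level(A)>=1
    C->B: in-degree(B)=0, level(B)=1, enqueue
    C->D: in-degree(D)=2, level(D)>=1
    C->E: in-degree(E)=1, level(E)>=1
  process B: level=1
    B->D: in-degree(D)=1, level(D)>=2
    B->E: in-degree(E)=0, level(E)=2, enqueue
  process E: level=2
    E->A: in-degree(A)=0, level(A)=3, enqueue
    E->D: in-degree(D)=0, level(D)=3, enqueue
  process A: level=3
  process D: level=3
All levels: A:3, B:1, C:0, D:3, E:2

Answer: A:3, B:1, C:0, D:3, E:2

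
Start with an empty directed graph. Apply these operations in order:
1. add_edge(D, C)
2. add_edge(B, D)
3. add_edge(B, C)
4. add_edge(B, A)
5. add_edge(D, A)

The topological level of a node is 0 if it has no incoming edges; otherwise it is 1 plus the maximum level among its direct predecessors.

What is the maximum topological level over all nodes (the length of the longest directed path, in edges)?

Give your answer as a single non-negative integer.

Answer: 2

Derivation:
Op 1: add_edge(D, C). Edges now: 1
Op 2: add_edge(B, D). Edges now: 2
Op 3: add_edge(B, C). Edges now: 3
Op 4: add_edge(B, A). Edges now: 4
Op 5: add_edge(D, A). Edges now: 5
Compute levels (Kahn BFS):
  sources (in-degree 0): B
  process B: level=0
    B->A: in-degree(A)=1, level(A)>=1
    B->C: in-degree(C)=1, level(C)>=1
    B->D: in-degree(D)=0, level(D)=1, enqueue
  process D: level=1
    D->A: in-degree(A)=0, level(A)=2, enqueue
    D->C: in-degree(C)=0, level(C)=2, enqueue
  process A: level=2
  process C: level=2
All levels: A:2, B:0, C:2, D:1
max level = 2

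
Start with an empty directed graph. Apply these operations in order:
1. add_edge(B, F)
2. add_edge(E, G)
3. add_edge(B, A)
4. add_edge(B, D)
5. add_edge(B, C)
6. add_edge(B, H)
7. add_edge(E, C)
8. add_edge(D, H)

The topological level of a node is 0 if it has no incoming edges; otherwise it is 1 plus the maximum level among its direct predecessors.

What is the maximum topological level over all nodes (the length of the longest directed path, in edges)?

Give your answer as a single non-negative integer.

Op 1: add_edge(B, F). Edges now: 1
Op 2: add_edge(E, G). Edges now: 2
Op 3: add_edge(B, A). Edges now: 3
Op 4: add_edge(B, D). Edges now: 4
Op 5: add_edge(B, C). Edges now: 5
Op 6: add_edge(B, H). Edges now: 6
Op 7: add_edge(E, C). Edges now: 7
Op 8: add_edge(D, H). Edges now: 8
Compute levels (Kahn BFS):
  sources (in-degree 0): B, E
  process B: level=0
    B->A: in-degree(A)=0, level(A)=1, enqueue
    B->C: in-degree(C)=1, level(C)>=1
    B->D: in-degree(D)=0, level(D)=1, enqueue
    B->F: in-degree(F)=0, level(F)=1, enqueue
    B->H: in-degree(H)=1, level(H)>=1
  process E: level=0
    E->C: in-degree(C)=0, level(C)=1, enqueue
    E->G: in-degree(G)=0, level(G)=1, enqueue
  process A: level=1
  process D: level=1
    D->H: in-degree(H)=0, level(H)=2, enqueue
  process F: level=1
  process C: level=1
  process G: level=1
  process H: level=2
All levels: A:1, B:0, C:1, D:1, E:0, F:1, G:1, H:2
max level = 2

Answer: 2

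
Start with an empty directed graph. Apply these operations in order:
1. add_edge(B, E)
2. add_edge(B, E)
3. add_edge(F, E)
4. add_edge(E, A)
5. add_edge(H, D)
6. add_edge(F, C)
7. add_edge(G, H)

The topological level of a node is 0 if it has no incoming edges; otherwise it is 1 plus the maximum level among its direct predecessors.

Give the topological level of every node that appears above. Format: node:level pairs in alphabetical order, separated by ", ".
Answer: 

Op 1: add_edge(B, E). Edges now: 1
Op 2: add_edge(B, E) (duplicate, no change). Edges now: 1
Op 3: add_edge(F, E). Edges now: 2
Op 4: add_edge(E, A). Edges now: 3
Op 5: add_edge(H, D). Edges now: 4
Op 6: add_edge(F, C). Edges now: 5
Op 7: add_edge(G, H). Edges now: 6
Compute levels (Kahn BFS):
  sources (in-degree 0): B, F, G
  process B: level=0
    B->E: in-degree(E)=1, level(E)>=1
  process F: level=0
    F->C: in-degree(C)=0, level(C)=1, enqueue
    F->E: in-degree(E)=0, level(E)=1, enqueue
  process G: level=0
    G->H: in-degree(H)=0, level(H)=1, enqueue
  process C: level=1
  process E: level=1
    E->A: in-degree(A)=0, level(A)=2, enqueue
  process H: level=1
    H->D: in-degree(D)=0, level(D)=2, enqueue
  process A: level=2
  process D: level=2
All levels: A:2, B:0, C:1, D:2, E:1, F:0, G:0, H:1

Answer: A:2, B:0, C:1, D:2, E:1, F:0, G:0, H:1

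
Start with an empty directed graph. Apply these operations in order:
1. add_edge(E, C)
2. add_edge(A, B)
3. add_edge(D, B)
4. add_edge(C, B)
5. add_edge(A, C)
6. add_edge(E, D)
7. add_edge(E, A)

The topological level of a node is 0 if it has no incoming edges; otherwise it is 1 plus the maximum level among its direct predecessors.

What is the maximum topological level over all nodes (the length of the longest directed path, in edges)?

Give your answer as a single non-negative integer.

Op 1: add_edge(E, C). Edges now: 1
Op 2: add_edge(A, B). Edges now: 2
Op 3: add_edge(D, B). Edges now: 3
Op 4: add_edge(C, B). Edges now: 4
Op 5: add_edge(A, C). Edges now: 5
Op 6: add_edge(E, D). Edges now: 6
Op 7: add_edge(E, A). Edges now: 7
Compute levels (Kahn BFS):
  sources (in-degree 0): E
  process E: level=0
    E->A: in-degree(A)=0, level(A)=1, enqueue
    E->C: in-degree(C)=1, level(C)>=1
    E->D: in-degree(D)=0, level(D)=1, enqueue
  process A: level=1
    A->B: in-degree(B)=2, level(B)>=2
    A->C: in-degree(C)=0, level(C)=2, enqueue
  process D: level=1
    D->B: in-degree(B)=1, level(B)>=2
  process C: level=2
    C->B: in-degree(B)=0, level(B)=3, enqueue
  process B: level=3
All levels: A:1, B:3, C:2, D:1, E:0
max level = 3

Answer: 3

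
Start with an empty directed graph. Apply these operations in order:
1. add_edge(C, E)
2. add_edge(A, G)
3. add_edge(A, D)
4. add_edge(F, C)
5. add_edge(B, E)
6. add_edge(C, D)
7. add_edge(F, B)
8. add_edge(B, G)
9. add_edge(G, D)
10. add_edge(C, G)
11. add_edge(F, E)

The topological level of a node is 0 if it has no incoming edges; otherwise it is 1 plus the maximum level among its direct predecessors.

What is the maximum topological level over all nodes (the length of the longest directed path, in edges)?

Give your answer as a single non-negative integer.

Answer: 3

Derivation:
Op 1: add_edge(C, E). Edges now: 1
Op 2: add_edge(A, G). Edges now: 2
Op 3: add_edge(A, D). Edges now: 3
Op 4: add_edge(F, C). Edges now: 4
Op 5: add_edge(B, E). Edges now: 5
Op 6: add_edge(C, D). Edges now: 6
Op 7: add_edge(F, B). Edges now: 7
Op 8: add_edge(B, G). Edges now: 8
Op 9: add_edge(G, D). Edges now: 9
Op 10: add_edge(C, G). Edges now: 10
Op 11: add_edge(F, E). Edges now: 11
Compute levels (Kahn BFS):
  sources (in-degree 0): A, F
  process A: level=0
    A->D: in-degree(D)=2, level(D)>=1
    A->G: in-degree(G)=2, level(G)>=1
  process F: level=0
    F->B: in-degree(B)=0, level(B)=1, enqueue
    F->C: in-degree(C)=0, level(C)=1, enqueue
    F->E: in-degree(E)=2, level(E)>=1
  process B: level=1
    B->E: in-degree(E)=1, level(E)>=2
    B->G: in-degree(G)=1, level(G)>=2
  process C: level=1
    C->D: in-degree(D)=1, level(D)>=2
    C->E: in-degree(E)=0, level(E)=2, enqueue
    C->G: in-degree(G)=0, level(G)=2, enqueue
  process E: level=2
  process G: level=2
    G->D: in-degree(D)=0, level(D)=3, enqueue
  process D: level=3
All levels: A:0, B:1, C:1, D:3, E:2, F:0, G:2
max level = 3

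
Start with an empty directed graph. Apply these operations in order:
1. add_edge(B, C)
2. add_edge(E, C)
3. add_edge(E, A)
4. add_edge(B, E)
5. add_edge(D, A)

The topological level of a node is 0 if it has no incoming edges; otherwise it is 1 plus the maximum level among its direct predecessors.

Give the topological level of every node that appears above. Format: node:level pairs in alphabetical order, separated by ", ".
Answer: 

Answer: A:2, B:0, C:2, D:0, E:1

Derivation:
Op 1: add_edge(B, C). Edges now: 1
Op 2: add_edge(E, C). Edges now: 2
Op 3: add_edge(E, A). Edges now: 3
Op 4: add_edge(B, E). Edges now: 4
Op 5: add_edge(D, A). Edges now: 5
Compute levels (Kahn BFS):
  sources (in-degree 0): B, D
  process B: level=0
    B->C: in-degree(C)=1, level(C)>=1
    B->E: in-degree(E)=0, level(E)=1, enqueue
  process D: level=0
    D->A: in-degree(A)=1, level(A)>=1
  process E: level=1
    E->A: in-degree(A)=0, level(A)=2, enqueue
    E->C: in-degree(C)=0, level(C)=2, enqueue
  process A: level=2
  process C: level=2
All levels: A:2, B:0, C:2, D:0, E:1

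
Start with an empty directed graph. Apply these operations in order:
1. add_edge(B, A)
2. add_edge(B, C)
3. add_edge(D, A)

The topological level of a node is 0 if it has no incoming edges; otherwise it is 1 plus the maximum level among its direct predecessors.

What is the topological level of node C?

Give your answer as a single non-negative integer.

Answer: 1

Derivation:
Op 1: add_edge(B, A). Edges now: 1
Op 2: add_edge(B, C). Edges now: 2
Op 3: add_edge(D, A). Edges now: 3
Compute levels (Kahn BFS):
  sources (in-degree 0): B, D
  process B: level=0
    B->A: in-degree(A)=1, level(A)>=1
    B->C: in-degree(C)=0, level(C)=1, enqueue
  process D: level=0
    D->A: in-degree(A)=0, level(A)=1, enqueue
  process C: level=1
  process A: level=1
All levels: A:1, B:0, C:1, D:0
level(C) = 1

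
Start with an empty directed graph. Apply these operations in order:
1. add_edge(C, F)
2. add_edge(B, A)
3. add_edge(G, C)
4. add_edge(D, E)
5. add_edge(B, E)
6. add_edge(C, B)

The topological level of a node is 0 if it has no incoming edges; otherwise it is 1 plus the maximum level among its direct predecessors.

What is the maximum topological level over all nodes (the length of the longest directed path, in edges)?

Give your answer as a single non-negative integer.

Op 1: add_edge(C, F). Edges now: 1
Op 2: add_edge(B, A). Edges now: 2
Op 3: add_edge(G, C). Edges now: 3
Op 4: add_edge(D, E). Edges now: 4
Op 5: add_edge(B, E). Edges now: 5
Op 6: add_edge(C, B). Edges now: 6
Compute levels (Kahn BFS):
  sources (in-degree 0): D, G
  process D: level=0
    D->E: in-degree(E)=1, level(E)>=1
  process G: level=0
    G->C: in-degree(C)=0, level(C)=1, enqueue
  process C: level=1
    C->B: in-degree(B)=0, level(B)=2, enqueue
    C->F: in-degree(F)=0, level(F)=2, enqueue
  process B: level=2
    B->A: in-degree(A)=0, level(A)=3, enqueue
    B->E: in-degree(E)=0, level(E)=3, enqueue
  process F: level=2
  process A: level=3
  process E: level=3
All levels: A:3, B:2, C:1, D:0, E:3, F:2, G:0
max level = 3

Answer: 3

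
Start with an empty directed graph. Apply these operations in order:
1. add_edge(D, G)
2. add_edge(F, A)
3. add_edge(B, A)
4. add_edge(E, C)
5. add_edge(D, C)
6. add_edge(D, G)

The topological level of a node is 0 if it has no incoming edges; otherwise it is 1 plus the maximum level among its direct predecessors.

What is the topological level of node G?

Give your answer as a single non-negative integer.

Answer: 1

Derivation:
Op 1: add_edge(D, G). Edges now: 1
Op 2: add_edge(F, A). Edges now: 2
Op 3: add_edge(B, A). Edges now: 3
Op 4: add_edge(E, C). Edges now: 4
Op 5: add_edge(D, C). Edges now: 5
Op 6: add_edge(D, G) (duplicate, no change). Edges now: 5
Compute levels (Kahn BFS):
  sources (in-degree 0): B, D, E, F
  process B: level=0
    B->A: in-degree(A)=1, level(A)>=1
  process D: level=0
    D->C: in-degree(C)=1, level(C)>=1
    D->G: in-degree(G)=0, level(G)=1, enqueue
  process E: level=0
    E->C: in-degree(C)=0, level(C)=1, enqueue
  process F: level=0
    F->A: in-degree(A)=0, level(A)=1, enqueue
  process G: level=1
  process C: level=1
  process A: level=1
All levels: A:1, B:0, C:1, D:0, E:0, F:0, G:1
level(G) = 1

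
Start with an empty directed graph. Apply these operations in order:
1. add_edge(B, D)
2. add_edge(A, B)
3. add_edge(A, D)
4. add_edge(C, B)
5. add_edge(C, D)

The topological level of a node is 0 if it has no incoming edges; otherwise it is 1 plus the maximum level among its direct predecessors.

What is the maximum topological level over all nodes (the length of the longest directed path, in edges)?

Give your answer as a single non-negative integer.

Op 1: add_edge(B, D). Edges now: 1
Op 2: add_edge(A, B). Edges now: 2
Op 3: add_edge(A, D). Edges now: 3
Op 4: add_edge(C, B). Edges now: 4
Op 5: add_edge(C, D). Edges now: 5
Compute levels (Kahn BFS):
  sources (in-degree 0): A, C
  process A: level=0
    A->B: in-degree(B)=1, level(B)>=1
    A->D: in-degree(D)=2, level(D)>=1
  process C: level=0
    C->B: in-degree(B)=0, level(B)=1, enqueue
    C->D: in-degree(D)=1, level(D)>=1
  process B: level=1
    B->D: in-degree(D)=0, level(D)=2, enqueue
  process D: level=2
All levels: A:0, B:1, C:0, D:2
max level = 2

Answer: 2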